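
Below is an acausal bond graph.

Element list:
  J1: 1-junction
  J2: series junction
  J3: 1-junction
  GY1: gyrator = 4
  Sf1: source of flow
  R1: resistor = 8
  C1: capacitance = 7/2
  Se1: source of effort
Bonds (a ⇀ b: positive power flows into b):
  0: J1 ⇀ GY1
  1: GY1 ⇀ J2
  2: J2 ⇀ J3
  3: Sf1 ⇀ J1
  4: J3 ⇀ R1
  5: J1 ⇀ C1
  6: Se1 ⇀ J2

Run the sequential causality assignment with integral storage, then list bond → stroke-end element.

#0 stroke→J1
#1 stroke→J2
#2 stroke→J3
#3 stroke→Sf1
#4 stroke→R1
#5 stroke→J1
#6 stroke→J2

β3 stroke→Sf1  (source Sf1 imposes f)
β6 stroke→J2  (source Se1 imposes e)
β0 stroke→J1  (J1 flow already set via bond 3)
β5 stroke→J1  (J1 flow already set via bond 3)
β1 stroke→J2  (GY1: gyrator matches bond 0)
β2 stroke→J3  (only one flow-in slot at J2)
β4 stroke→R1  (J3: last free bond brings flow in)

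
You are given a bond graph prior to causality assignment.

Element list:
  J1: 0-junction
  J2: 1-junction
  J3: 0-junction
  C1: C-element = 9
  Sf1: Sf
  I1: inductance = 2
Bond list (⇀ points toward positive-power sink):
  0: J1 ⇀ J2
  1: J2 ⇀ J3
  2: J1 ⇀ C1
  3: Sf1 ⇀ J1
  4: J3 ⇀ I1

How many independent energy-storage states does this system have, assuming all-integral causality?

b3 |Sf1  (Sf1 (Sf) sets flow on bond)
b2 |J1  (prefer integral on C1)
b0 |J2  (J1: bond 2 brought effort, rest push out)
b1 |J3  (only one flow-in slot at J2)
b4 |I1  (common-e at J3 fixed by 1)

2  (C1, I1 all integral)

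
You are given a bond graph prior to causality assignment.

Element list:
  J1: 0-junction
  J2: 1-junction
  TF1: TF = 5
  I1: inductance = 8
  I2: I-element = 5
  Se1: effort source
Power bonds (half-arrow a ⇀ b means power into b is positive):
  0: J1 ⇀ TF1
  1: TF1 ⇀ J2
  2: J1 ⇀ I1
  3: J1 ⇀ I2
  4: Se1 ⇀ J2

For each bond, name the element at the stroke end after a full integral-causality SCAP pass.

bond 0 stroke→J1
bond 1 stroke→TF1
bond 2 stroke→I1
bond 3 stroke→I2
bond 4 stroke→J2

b4 stroke→J2  (source Se1 imposes e)
b1 stroke→TF1  (closing 1-jn rule on J2)
b0 stroke→J1  (TF1 one-in-one-out from 1)
b2 stroke→I1  (common-e at J1 fixed by 0)
b3 stroke→I2  (J1: bond 0 brought effort, rest push out)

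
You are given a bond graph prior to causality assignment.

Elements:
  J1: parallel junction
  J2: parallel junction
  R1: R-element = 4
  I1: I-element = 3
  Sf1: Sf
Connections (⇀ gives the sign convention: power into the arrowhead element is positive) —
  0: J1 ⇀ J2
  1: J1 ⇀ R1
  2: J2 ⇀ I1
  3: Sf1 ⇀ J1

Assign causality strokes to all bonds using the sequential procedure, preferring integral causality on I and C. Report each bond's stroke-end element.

b0 stroke→J2
b1 stroke→J1
b2 stroke→I1
b3 stroke→Sf1

b3 stroke→Sf1  (Sf1: flow source, stroke at near end)
b2 stroke→I1  (I1 integral (f out))
b0 stroke→J2  (closing 0-jn rule on J2)
b1 stroke→J1  (only one effort-in slot at J1)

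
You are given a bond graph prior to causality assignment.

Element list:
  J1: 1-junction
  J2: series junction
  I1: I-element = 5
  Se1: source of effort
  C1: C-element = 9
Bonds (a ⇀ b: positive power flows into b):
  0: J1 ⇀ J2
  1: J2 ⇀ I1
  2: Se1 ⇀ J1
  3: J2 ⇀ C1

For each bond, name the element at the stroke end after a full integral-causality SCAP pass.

bond 2 →J1  (Se1: effort source, stroke at far end)
bond 0 →J2  (only one flow-in slot at J1)
bond 1 →I1  (I1: I, integral causality)
bond 3 →J2  (J2 flow already set via bond 1)

bond 0 →J2
bond 1 →I1
bond 2 →J1
bond 3 →J2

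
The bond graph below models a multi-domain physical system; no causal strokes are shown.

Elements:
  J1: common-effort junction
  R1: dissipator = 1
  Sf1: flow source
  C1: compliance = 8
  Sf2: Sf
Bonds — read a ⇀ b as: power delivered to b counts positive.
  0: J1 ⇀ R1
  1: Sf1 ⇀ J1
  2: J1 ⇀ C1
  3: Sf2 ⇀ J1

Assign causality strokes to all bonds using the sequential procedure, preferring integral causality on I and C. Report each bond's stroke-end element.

bond 0 →R1
bond 1 →Sf1
bond 2 →J1
bond 3 →Sf2

β1 stroke at Sf1  (Sf1: flow source, stroke at near end)
β3 stroke at Sf2  (Sf2 (Sf) sets flow on bond)
β2 stroke at J1  (prefer integral on C1)
β0 stroke at R1  (J1 effort already set via bond 2)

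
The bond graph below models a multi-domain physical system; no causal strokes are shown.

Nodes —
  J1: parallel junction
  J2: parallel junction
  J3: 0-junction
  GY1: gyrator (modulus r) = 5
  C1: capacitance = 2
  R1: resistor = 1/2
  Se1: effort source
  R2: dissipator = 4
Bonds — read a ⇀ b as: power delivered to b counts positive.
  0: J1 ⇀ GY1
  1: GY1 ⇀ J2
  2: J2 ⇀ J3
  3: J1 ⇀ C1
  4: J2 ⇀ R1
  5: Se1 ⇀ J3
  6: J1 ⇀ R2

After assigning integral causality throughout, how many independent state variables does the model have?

1  (C1 all integral)

bond 5 stroke→J3  (source Se1 imposes e)
bond 2 stroke→J2  (0-jn J3 has e-setter on 5)
bond 1 stroke→GY1  (common-e at J2 fixed by 2)
bond 4 stroke→R1  (common-e at J2 fixed by 2)
bond 0 stroke→GY1  (through GY1, causality inverts; strokes same side of GY1)
bond 3 stroke→J1  (C1 integral (e out))
bond 6 stroke→R2  (J1 effort already set via bond 3)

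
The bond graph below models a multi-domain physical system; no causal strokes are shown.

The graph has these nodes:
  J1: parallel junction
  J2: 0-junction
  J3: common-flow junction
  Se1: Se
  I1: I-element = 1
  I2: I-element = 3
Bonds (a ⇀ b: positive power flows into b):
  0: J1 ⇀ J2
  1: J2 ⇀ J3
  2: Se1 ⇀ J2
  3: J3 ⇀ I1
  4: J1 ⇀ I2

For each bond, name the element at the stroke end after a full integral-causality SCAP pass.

bond 2 stroke at J2  (Se1: effort source, stroke at far end)
bond 0 stroke at J1  (J2: bond 2 brought effort, rest push out)
bond 1 stroke at J3  (J2: bond 2 brought effort, rest push out)
bond 3 stroke at I1  (J3: last free bond brings flow in)
bond 4 stroke at I2  (J1 effort already set via bond 0)

bond 0 |J1
bond 1 |J3
bond 2 |J2
bond 3 |I1
bond 4 |I2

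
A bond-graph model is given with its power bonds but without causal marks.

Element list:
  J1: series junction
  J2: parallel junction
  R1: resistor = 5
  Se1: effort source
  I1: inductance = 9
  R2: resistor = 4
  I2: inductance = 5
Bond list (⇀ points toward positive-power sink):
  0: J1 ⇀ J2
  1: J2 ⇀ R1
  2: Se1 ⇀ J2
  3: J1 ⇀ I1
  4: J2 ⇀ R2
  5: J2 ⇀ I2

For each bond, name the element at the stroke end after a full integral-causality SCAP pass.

#0 stroke at J1
#1 stroke at R1
#2 stroke at J2
#3 stroke at I1
#4 stroke at R2
#5 stroke at I2

#2 stroke at J2  (Se1: effort source, stroke at far end)
#0 stroke at J1  (0-jn J2 has e-setter on 2)
#1 stroke at R1  (0-jn J2 has e-setter on 2)
#4 stroke at R2  (common-e at J2 fixed by 2)
#5 stroke at I2  (J2: bond 2 brought effort, rest push out)
#3 stroke at I1  (J1 needs exactly one f-in)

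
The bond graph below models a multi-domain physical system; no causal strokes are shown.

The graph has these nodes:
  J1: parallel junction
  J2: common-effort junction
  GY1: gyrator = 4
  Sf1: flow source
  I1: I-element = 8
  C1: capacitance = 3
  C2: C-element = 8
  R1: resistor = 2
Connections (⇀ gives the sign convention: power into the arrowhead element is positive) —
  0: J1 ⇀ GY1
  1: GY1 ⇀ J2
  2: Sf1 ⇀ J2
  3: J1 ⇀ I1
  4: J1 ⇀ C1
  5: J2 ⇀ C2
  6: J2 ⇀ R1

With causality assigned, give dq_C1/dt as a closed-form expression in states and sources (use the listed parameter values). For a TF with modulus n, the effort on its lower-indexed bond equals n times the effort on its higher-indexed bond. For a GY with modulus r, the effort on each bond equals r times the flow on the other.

b2 stroke at Sf1  (Sf1: flow source, stroke at near end)
b3 stroke at I1  (I1 outputs flow p/I1)
b4 stroke at J1  (prefer integral on C1)
b0 stroke at GY1  (0-jn J1 has e-setter on 4)
b1 stroke at GY1  (GY1 both-in/both-out from 0)
b5 stroke at J2  (C2 integral (e out))
b6 stroke at R1  (J2: bond 5 brought effort, rest push out)

dq_C1/dt = -p_I1/8 - q_C2/32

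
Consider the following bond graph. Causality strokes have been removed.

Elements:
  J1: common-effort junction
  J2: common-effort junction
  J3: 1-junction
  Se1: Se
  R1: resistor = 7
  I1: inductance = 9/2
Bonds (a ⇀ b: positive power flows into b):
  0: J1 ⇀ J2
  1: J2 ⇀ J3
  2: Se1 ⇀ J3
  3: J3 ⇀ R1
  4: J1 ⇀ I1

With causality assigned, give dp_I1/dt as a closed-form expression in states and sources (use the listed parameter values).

#2 →J3  (Se1 fixes effort; stroke away)
#4 →I1  (I1 integral (f out))
#0 →J1  (closing 0-jn rule on J1)
#1 →J2  (J2: last free bond brings effort in)
#3 →J3  (common-f at J3 fixed by 1)

dp_I1/dt = -E_Se1 - 14*p_I1/9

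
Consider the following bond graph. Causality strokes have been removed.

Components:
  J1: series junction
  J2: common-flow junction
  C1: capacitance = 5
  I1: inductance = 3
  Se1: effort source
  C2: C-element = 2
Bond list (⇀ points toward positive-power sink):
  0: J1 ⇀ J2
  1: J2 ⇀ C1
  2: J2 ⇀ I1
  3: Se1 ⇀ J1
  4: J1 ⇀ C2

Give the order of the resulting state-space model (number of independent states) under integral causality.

#3 stroke at J1  (source Se1 imposes e)
#1 stroke at J2  (C1 outputs effort q/C1)
#2 stroke at I1  (prefer integral on I1)
#0 stroke at J2  (common-f at J2 fixed by 2)
#4 stroke at J1  (J1 flow already set via bond 0)

3  (C1, C2, I1 all integral)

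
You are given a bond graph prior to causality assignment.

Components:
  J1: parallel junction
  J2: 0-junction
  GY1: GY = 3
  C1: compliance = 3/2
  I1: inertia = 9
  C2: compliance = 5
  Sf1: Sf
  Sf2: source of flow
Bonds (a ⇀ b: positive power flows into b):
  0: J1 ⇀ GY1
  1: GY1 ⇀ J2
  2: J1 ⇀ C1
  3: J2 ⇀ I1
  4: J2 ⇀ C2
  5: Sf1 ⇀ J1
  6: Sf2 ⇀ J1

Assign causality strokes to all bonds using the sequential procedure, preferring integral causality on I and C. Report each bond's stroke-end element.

bond 5 stroke at Sf1  (Sf1 fixes flow; stroke at Sf1)
bond 6 stroke at Sf2  (Sf2 fixes flow; stroke at Sf2)
bond 2 stroke at J1  (C1: C, integral causality)
bond 0 stroke at GY1  (0-jn J1 has e-setter on 2)
bond 1 stroke at GY1  (GY GY1: same side as bond 0)
bond 3 stroke at I1  (prefer integral on I1)
bond 4 stroke at J2  (J2: last free bond brings effort in)

β0 |GY1
β1 |GY1
β2 |J1
β3 |I1
β4 |J2
β5 |Sf1
β6 |Sf2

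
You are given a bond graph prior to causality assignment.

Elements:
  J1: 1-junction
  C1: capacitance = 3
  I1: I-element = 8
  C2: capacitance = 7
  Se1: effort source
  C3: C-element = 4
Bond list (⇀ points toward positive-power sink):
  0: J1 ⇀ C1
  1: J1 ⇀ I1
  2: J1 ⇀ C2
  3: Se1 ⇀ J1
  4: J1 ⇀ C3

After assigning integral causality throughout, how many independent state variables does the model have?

4  (C1, C2, C3, I1 all integral)

b3 |J1  (source Se1 imposes e)
b0 |J1  (prefer integral on C1)
b1 |I1  (prefer integral on I1)
b2 |J1  (common-f at J1 fixed by 1)
b4 |J1  (J1 flow already set via bond 1)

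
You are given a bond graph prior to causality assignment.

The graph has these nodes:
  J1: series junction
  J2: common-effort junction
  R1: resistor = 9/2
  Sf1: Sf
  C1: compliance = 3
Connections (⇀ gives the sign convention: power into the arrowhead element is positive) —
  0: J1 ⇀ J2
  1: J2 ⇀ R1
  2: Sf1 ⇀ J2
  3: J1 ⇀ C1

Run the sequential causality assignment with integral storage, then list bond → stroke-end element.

b2 stroke at Sf1  (source Sf1 imposes f)
b3 stroke at J1  (C1 integral (e out))
b0 stroke at J2  (J1 needs exactly one f-in)
b1 stroke at R1  (common-e at J2 fixed by 0)

#0 →J2
#1 →R1
#2 →Sf1
#3 →J1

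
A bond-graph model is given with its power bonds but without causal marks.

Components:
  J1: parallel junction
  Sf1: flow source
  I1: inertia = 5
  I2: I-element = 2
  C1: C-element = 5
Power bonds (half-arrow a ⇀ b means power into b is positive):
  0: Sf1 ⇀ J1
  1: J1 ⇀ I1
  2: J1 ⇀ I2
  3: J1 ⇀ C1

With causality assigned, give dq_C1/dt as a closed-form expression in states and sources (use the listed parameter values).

#0 →Sf1  (Sf1 (Sf) sets flow on bond)
#1 →I1  (I1: I, integral causality)
#2 →I2  (I2 outputs flow p/I2)
#3 →J1  (closing 0-jn rule on J1)

dq_C1/dt = F_Sf1 - p_I1/5 - p_I2/2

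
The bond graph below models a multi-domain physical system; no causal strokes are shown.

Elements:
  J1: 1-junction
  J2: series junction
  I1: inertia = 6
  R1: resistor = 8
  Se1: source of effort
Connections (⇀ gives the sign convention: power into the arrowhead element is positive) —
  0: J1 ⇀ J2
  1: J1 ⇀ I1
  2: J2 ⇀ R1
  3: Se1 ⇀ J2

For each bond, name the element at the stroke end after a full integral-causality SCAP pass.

bond 0 →J1
bond 1 →I1
bond 2 →J2
bond 3 →J2

#3 stroke at J2  (Se1 (Se) sets effort on bond)
#1 stroke at I1  (I1: I, integral causality)
#0 stroke at J1  (common-f at J1 fixed by 1)
#2 stroke at J2  (common-f at J2 fixed by 0)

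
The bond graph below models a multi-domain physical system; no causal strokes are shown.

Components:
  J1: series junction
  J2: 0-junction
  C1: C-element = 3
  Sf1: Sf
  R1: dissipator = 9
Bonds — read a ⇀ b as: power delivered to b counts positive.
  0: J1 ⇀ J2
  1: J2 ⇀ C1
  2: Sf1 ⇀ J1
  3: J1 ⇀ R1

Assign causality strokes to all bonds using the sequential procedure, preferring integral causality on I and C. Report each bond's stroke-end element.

b2 stroke at Sf1  (Sf1 fixes flow; stroke at Sf1)
b0 stroke at J1  (1-jn J1 has f-setter on 2)
b3 stroke at J1  (J1: bond 2 brought flow, rest push out)
b1 stroke at J2  (only one effort-in slot at J2)

b0 stroke→J1
b1 stroke→J2
b2 stroke→Sf1
b3 stroke→J1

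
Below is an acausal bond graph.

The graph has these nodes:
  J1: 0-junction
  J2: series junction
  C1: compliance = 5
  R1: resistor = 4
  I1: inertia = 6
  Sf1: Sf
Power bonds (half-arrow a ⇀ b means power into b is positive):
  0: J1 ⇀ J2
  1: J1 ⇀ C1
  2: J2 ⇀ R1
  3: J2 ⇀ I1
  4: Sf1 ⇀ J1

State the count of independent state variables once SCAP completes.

2  (C1, I1 all integral)

b4 →Sf1  (Sf1: flow source, stroke at near end)
b1 →J1  (prefer integral on C1)
b0 →J2  (common-e at J1 fixed by 1)
b3 →I1  (prefer integral on I1)
b2 →J2  (1-jn J2 has f-setter on 3)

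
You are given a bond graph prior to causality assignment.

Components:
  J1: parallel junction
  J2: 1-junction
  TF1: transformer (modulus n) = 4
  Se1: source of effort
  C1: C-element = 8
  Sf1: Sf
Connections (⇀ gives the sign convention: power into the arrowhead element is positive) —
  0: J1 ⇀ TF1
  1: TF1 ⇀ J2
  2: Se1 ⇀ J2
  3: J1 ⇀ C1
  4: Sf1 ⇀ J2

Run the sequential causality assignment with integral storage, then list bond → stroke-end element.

bond 2 |J2  (Se1: effort source, stroke at far end)
bond 4 |Sf1  (Sf1 fixes flow; stroke at Sf1)
bond 1 |J2  (common-f at J2 fixed by 4)
bond 0 |TF1  (TF TF1: opposite of bond 1)
bond 3 |J1  (closing 0-jn rule on J1)

bond 0 stroke→TF1
bond 1 stroke→J2
bond 2 stroke→J2
bond 3 stroke→J1
bond 4 stroke→Sf1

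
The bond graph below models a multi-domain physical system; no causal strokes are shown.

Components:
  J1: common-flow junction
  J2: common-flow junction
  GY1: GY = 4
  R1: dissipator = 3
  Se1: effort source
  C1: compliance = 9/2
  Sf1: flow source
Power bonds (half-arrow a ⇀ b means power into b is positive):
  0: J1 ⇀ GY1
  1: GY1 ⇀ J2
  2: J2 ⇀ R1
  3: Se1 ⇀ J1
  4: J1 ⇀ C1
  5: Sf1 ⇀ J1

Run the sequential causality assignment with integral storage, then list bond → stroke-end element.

#0 |J1
#1 |J2
#2 |R1
#3 |J1
#4 |J1
#5 |Sf1

b3 |J1  (Se1 fixes effort; stroke away)
b5 |Sf1  (Sf1 fixes flow; stroke at Sf1)
b0 |J1  (J1 flow already set via bond 5)
b4 |J1  (J1: bond 5 brought flow, rest push out)
b1 |J2  (through GY1, causality inverts; strokes same side of GY1)
b2 |R1  (closing 1-jn rule on J2)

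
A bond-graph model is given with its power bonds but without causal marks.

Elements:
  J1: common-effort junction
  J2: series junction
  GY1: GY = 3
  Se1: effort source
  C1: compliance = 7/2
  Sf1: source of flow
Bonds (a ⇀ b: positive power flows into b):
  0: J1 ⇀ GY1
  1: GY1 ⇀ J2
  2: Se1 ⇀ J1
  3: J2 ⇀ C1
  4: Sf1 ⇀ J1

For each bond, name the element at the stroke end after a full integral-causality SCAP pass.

b0 stroke at GY1
b1 stroke at GY1
b2 stroke at J1
b3 stroke at J2
b4 stroke at Sf1

bond 2 →J1  (Se1: effort source, stroke at far end)
bond 4 →Sf1  (Sf1 fixes flow; stroke at Sf1)
bond 0 →GY1  (J1 effort already set via bond 2)
bond 1 →GY1  (GY1: gyrator matches bond 0)
bond 3 →J2  (J2 flow already set via bond 1)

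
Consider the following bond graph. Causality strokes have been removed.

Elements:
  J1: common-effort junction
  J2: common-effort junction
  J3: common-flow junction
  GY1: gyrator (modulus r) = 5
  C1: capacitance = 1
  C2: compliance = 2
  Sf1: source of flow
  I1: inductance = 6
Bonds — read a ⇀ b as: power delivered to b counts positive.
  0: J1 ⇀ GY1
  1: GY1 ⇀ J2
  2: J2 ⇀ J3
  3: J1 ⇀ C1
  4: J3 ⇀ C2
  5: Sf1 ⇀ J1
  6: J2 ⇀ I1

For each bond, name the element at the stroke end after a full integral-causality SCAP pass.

bond 0 →GY1
bond 1 →GY1
bond 2 →J2
bond 3 →J1
bond 4 →J3
bond 5 →Sf1
bond 6 →I1

bond 5 stroke at Sf1  (source Sf1 imposes f)
bond 3 stroke at J1  (C1 outputs effort q/C1)
bond 0 stroke at GY1  (0-jn J1 has e-setter on 3)
bond 1 stroke at GY1  (through GY1, causality inverts; strokes same side of GY1)
bond 4 stroke at J3  (C2 outputs effort q/C2)
bond 2 stroke at J2  (J3: last free bond brings flow in)
bond 6 stroke at I1  (0-jn J2 has e-setter on 2)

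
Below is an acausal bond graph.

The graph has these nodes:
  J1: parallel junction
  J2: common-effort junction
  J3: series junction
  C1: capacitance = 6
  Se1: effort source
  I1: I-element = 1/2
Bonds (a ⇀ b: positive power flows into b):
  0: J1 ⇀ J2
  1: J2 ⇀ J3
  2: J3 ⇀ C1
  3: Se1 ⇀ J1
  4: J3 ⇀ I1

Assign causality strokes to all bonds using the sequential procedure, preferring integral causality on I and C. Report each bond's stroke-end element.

bond 3 |J1  (Se1: effort source, stroke at far end)
bond 0 |J2  (J1: bond 3 brought effort, rest push out)
bond 1 |J3  (0-jn J2 has e-setter on 0)
bond 2 |J3  (C1: C, integral causality)
bond 4 |I1  (only one flow-in slot at J3)

#0 stroke→J2
#1 stroke→J3
#2 stroke→J3
#3 stroke→J1
#4 stroke→I1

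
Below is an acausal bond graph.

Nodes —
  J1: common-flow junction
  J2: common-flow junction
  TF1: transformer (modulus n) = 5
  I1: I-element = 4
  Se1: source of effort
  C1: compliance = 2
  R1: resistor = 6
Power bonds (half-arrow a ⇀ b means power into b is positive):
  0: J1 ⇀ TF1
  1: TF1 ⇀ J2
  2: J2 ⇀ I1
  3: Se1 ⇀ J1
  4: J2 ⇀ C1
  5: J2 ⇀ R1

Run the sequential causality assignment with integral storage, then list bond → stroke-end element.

bond 0 |TF1
bond 1 |J2
bond 2 |I1
bond 3 |J1
bond 4 |J2
bond 5 |J2

bond 3 stroke at J1  (Se1 (Se) sets effort on bond)
bond 0 stroke at TF1  (J1: last free bond brings flow in)
bond 1 stroke at J2  (TF1: transformer flips bond 0)
bond 2 stroke at I1  (I1: I, integral causality)
bond 4 stroke at J2  (common-f at J2 fixed by 2)
bond 5 stroke at J2  (common-f at J2 fixed by 2)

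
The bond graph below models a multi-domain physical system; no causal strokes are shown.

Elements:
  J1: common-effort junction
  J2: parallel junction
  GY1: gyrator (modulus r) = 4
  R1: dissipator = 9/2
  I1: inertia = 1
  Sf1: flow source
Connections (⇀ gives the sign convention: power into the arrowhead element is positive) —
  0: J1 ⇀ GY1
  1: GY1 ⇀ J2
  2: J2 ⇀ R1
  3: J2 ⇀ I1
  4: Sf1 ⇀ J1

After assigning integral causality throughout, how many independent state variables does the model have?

bond 4 →Sf1  (Sf1 fixes flow; stroke at Sf1)
bond 0 →J1  (J1 needs exactly one e-in)
bond 1 →J2  (GY GY1: same side as bond 0)
bond 2 →R1  (0-jn J2 has e-setter on 1)
bond 3 →I1  (common-e at J2 fixed by 1)

1  (I1 all integral)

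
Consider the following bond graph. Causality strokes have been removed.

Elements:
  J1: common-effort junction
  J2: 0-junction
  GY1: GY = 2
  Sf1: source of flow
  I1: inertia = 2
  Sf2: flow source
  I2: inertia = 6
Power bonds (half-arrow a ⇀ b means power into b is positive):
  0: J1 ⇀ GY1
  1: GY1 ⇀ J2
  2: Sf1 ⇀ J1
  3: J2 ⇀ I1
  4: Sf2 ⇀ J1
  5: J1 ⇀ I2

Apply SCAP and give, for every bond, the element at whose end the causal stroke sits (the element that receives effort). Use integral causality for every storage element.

β2 →Sf1  (Sf1: flow source, stroke at near end)
β4 →Sf2  (Sf2 fixes flow; stroke at Sf2)
β3 →I1  (I1 integral (f out))
β1 →J2  (J2 needs exactly one e-in)
β0 →J1  (GY GY1: same side as bond 1)
β5 →I2  (J1 effort already set via bond 0)

#0 |J1
#1 |J2
#2 |Sf1
#3 |I1
#4 |Sf2
#5 |I2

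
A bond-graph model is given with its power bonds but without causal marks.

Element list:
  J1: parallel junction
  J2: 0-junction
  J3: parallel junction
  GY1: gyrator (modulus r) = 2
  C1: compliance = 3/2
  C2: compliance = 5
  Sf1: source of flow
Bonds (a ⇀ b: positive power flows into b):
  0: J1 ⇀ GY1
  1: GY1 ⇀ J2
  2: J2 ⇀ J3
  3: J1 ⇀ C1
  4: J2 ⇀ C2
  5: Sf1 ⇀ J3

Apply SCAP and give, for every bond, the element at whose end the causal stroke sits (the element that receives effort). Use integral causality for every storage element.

bond 5 stroke at Sf1  (Sf1: flow source, stroke at near end)
bond 2 stroke at J3  (closing 0-jn rule on J3)
bond 3 stroke at J1  (C1: C, integral causality)
bond 0 stroke at GY1  (0-jn J1 has e-setter on 3)
bond 1 stroke at GY1  (through GY1, causality inverts; strokes same side of GY1)
bond 4 stroke at J2  (J2: last free bond brings effort in)

β0 |GY1
β1 |GY1
β2 |J3
β3 |J1
β4 |J2
β5 |Sf1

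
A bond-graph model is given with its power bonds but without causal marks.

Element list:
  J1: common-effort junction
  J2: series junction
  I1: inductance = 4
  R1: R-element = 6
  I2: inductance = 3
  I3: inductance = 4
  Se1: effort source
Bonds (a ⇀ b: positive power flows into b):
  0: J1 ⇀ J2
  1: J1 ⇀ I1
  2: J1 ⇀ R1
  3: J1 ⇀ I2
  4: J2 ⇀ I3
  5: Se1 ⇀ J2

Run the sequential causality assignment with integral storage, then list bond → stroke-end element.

bond 5 stroke at J2  (Se1 (Se) sets effort on bond)
bond 1 stroke at I1  (I1 integral (f out))
bond 3 stroke at I2  (prefer integral on I2)
bond 4 stroke at I3  (I3 outputs flow p/I3)
bond 0 stroke at J2  (1-jn J2 has f-setter on 4)
bond 2 stroke at J1  (only one effort-in slot at J1)

β0 →J2
β1 →I1
β2 →J1
β3 →I2
β4 →I3
β5 →J2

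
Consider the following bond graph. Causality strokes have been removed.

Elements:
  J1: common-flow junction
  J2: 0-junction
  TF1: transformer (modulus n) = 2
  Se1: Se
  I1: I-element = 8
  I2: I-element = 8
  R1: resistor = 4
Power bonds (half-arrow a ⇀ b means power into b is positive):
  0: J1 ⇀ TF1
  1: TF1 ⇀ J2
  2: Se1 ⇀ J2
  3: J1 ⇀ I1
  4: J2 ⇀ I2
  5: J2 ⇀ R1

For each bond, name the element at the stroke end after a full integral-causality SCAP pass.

bond 2 |J2  (Se1 fixes effort; stroke away)
bond 1 |TF1  (common-e at J2 fixed by 2)
bond 4 |I2  (common-e at J2 fixed by 2)
bond 5 |R1  (J2: bond 2 brought effort, rest push out)
bond 0 |J1  (TF TF1: opposite of bond 1)
bond 3 |I1  (J1: last free bond brings flow in)

b0 stroke→J1
b1 stroke→TF1
b2 stroke→J2
b3 stroke→I1
b4 stroke→I2
b5 stroke→R1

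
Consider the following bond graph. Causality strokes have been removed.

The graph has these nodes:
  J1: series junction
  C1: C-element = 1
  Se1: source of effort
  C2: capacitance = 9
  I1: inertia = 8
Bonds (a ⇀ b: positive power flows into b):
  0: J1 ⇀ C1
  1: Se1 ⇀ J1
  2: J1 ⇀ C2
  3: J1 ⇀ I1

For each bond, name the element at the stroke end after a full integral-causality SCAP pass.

#0 |J1
#1 |J1
#2 |J1
#3 |I1

bond 1 stroke→J1  (Se1 fixes effort; stroke away)
bond 0 stroke→J1  (C1 integral (e out))
bond 2 stroke→J1  (C2: C, integral causality)
bond 3 stroke→I1  (J1: last free bond brings flow in)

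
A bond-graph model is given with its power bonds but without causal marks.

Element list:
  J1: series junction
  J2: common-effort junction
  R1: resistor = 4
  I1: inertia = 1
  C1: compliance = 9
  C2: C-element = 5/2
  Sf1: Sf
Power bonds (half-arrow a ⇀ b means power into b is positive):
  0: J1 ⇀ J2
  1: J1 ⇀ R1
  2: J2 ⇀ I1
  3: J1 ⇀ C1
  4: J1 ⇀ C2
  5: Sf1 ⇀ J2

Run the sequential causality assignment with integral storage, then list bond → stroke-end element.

bond 5 stroke→Sf1  (Sf1: flow source, stroke at near end)
bond 2 stroke→I1  (I1: I, integral causality)
bond 0 stroke→J2  (only one effort-in slot at J2)
bond 1 stroke→J1  (1-jn J1 has f-setter on 0)
bond 3 stroke→J1  (common-f at J1 fixed by 0)
bond 4 stroke→J1  (J1: bond 0 brought flow, rest push out)

bond 0 |J2
bond 1 |J1
bond 2 |I1
bond 3 |J1
bond 4 |J1
bond 5 |Sf1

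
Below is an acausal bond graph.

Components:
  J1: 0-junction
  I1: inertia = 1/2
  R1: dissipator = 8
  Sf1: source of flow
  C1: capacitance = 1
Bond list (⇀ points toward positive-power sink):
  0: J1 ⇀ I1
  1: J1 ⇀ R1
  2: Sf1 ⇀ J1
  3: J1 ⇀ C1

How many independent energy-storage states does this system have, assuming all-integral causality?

2  (C1, I1 all integral)

#2 →Sf1  (Sf1: flow source, stroke at near end)
#0 →I1  (I1: I, integral causality)
#3 →J1  (C1 outputs effort q/C1)
#1 →R1  (0-jn J1 has e-setter on 3)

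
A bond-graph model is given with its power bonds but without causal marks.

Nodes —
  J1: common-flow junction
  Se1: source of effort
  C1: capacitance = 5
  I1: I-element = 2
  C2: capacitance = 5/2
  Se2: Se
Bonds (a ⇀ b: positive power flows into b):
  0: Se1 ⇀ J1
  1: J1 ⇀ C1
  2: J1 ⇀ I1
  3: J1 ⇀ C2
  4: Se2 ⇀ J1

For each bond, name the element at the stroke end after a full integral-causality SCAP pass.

#0 |J1  (Se1 fixes effort; stroke away)
#4 |J1  (Se2 (Se) sets effort on bond)
#1 |J1  (C1 outputs effort q/C1)
#2 |I1  (I1 integral (f out))
#3 |J1  (J1: bond 2 brought flow, rest push out)

b0 |J1
b1 |J1
b2 |I1
b3 |J1
b4 |J1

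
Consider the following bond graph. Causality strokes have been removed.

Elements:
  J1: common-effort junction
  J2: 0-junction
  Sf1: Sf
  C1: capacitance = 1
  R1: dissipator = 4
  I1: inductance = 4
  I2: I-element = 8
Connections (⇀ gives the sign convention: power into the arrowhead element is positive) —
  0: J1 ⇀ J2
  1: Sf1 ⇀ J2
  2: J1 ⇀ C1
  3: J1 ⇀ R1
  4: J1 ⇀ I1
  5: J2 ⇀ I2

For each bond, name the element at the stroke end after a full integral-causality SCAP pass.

#1 stroke→Sf1  (source Sf1 imposes f)
#2 stroke→J1  (C1 integral (e out))
#0 stroke→J2  (0-jn J1 has e-setter on 2)
#3 stroke→R1  (J1 effort already set via bond 2)
#4 stroke→I1  (J1: bond 2 brought effort, rest push out)
#5 stroke→I2  (J2 effort already set via bond 0)

β0 |J2
β1 |Sf1
β2 |J1
β3 |R1
β4 |I1
β5 |I2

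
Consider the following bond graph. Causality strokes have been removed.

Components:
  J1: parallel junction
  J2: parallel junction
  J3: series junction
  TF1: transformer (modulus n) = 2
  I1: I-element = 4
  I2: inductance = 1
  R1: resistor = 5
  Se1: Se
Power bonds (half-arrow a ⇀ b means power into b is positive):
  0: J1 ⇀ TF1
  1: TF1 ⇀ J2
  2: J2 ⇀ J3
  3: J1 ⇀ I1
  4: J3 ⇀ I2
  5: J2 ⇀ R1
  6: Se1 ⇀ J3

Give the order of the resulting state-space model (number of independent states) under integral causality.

2  (I1, I2 all integral)

bond 6 |J3  (Se1 fixes effort; stroke away)
bond 3 |I1  (I1: I, integral causality)
bond 0 |J1  (J1 needs exactly one e-in)
bond 1 |TF1  (TF TF1: opposite of bond 0)
bond 4 |I2  (I2 integral (f out))
bond 2 |J3  (common-f at J3 fixed by 4)
bond 5 |J2  (closing 0-jn rule on J2)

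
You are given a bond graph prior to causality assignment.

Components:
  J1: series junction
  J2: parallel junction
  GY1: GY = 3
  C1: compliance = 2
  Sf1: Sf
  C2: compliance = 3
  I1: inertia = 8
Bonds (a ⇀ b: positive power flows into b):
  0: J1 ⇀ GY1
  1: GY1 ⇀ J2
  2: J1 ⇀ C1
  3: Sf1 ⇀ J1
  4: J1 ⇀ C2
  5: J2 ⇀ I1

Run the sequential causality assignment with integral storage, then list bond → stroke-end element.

#3 |Sf1  (Sf1: flow source, stroke at near end)
#0 |J1  (J1: bond 3 brought flow, rest push out)
#2 |J1  (J1: bond 3 brought flow, rest push out)
#4 |J1  (1-jn J1 has f-setter on 3)
#1 |J2  (through GY1, causality inverts; strokes same side of GY1)
#5 |I1  (J2: bond 1 brought effort, rest push out)

#0 stroke→J1
#1 stroke→J2
#2 stroke→J1
#3 stroke→Sf1
#4 stroke→J1
#5 stroke→I1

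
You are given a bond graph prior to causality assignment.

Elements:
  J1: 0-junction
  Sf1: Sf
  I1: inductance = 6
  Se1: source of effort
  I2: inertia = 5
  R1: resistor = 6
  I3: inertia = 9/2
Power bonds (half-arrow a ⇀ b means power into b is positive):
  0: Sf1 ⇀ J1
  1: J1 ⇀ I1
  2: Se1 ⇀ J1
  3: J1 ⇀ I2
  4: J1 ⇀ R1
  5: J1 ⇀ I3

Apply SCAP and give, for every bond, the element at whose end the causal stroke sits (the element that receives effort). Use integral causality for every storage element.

#0 stroke→Sf1
#1 stroke→I1
#2 stroke→J1
#3 stroke→I2
#4 stroke→R1
#5 stroke→I3

bond 0 |Sf1  (Sf1: flow source, stroke at near end)
bond 2 |J1  (Se1 fixes effort; stroke away)
bond 1 |I1  (J1: bond 2 brought effort, rest push out)
bond 3 |I2  (J1 effort already set via bond 2)
bond 4 |R1  (J1: bond 2 brought effort, rest push out)
bond 5 |I3  (J1 effort already set via bond 2)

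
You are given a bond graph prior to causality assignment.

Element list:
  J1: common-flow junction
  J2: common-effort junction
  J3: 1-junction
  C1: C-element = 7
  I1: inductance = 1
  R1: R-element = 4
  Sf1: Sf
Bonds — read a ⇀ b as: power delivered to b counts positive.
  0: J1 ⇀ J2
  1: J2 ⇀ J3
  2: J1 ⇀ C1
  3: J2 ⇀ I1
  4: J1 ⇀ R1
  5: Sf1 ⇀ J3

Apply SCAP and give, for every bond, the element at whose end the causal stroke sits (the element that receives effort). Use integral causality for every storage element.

β5 stroke at Sf1  (Sf1 fixes flow; stroke at Sf1)
β1 stroke at J3  (common-f at J3 fixed by 5)
β2 stroke at J1  (C1 outputs effort q/C1)
β3 stroke at I1  (I1 integral (f out))
β0 stroke at J2  (only one effort-in slot at J2)
β4 stroke at J1  (1-jn J1 has f-setter on 0)

bond 0 →J2
bond 1 →J3
bond 2 →J1
bond 3 →I1
bond 4 →J1
bond 5 →Sf1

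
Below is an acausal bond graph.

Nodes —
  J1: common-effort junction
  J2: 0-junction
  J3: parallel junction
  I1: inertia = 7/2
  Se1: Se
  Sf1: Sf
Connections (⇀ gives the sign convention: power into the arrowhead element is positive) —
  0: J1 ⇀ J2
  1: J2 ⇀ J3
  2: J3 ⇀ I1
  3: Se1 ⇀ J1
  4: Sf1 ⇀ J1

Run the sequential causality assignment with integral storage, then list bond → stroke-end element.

bond 3 stroke at J1  (Se1 fixes effort; stroke away)
bond 4 stroke at Sf1  (source Sf1 imposes f)
bond 0 stroke at J2  (J1: bond 3 brought effort, rest push out)
bond 1 stroke at J3  (common-e at J2 fixed by 0)
bond 2 stroke at I1  (J3 effort already set via bond 1)

#0 →J2
#1 →J3
#2 →I1
#3 →J1
#4 →Sf1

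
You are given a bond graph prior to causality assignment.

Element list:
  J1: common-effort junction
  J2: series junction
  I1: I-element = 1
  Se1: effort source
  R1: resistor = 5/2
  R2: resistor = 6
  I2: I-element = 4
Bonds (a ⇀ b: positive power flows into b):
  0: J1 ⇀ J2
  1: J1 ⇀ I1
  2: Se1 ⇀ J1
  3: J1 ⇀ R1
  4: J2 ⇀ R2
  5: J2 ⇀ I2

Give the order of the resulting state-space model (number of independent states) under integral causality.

2  (I1, I2 all integral)

#2 |J1  (Se1: effort source, stroke at far end)
#0 |J2  (0-jn J1 has e-setter on 2)
#1 |I1  (J1: bond 2 brought effort, rest push out)
#3 |R1  (0-jn J1 has e-setter on 2)
#5 |I2  (I2: I, integral causality)
#4 |J2  (common-f at J2 fixed by 5)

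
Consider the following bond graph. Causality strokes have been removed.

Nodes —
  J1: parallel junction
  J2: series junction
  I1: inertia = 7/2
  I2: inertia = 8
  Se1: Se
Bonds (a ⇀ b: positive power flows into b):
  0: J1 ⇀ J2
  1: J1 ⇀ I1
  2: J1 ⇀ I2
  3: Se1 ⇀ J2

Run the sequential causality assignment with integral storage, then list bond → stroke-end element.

b0 →J1
b1 →I1
b2 →I2
b3 →J2

#3 |J2  (source Se1 imposes e)
#0 |J1  (J2: last free bond brings flow in)
#1 |I1  (0-jn J1 has e-setter on 0)
#2 |I2  (common-e at J1 fixed by 0)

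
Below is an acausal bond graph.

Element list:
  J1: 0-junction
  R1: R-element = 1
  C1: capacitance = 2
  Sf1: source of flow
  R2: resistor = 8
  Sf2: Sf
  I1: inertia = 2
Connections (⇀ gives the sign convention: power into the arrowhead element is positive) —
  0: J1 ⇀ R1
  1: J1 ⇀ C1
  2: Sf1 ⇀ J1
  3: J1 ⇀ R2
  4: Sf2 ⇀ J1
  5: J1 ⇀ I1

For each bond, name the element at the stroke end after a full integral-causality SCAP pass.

#0 stroke→R1
#1 stroke→J1
#2 stroke→Sf1
#3 stroke→R2
#4 stroke→Sf2
#5 stroke→I1

#2 stroke→Sf1  (Sf1: flow source, stroke at near end)
#4 stroke→Sf2  (Sf2: flow source, stroke at near end)
#1 stroke→J1  (C1 outputs effort q/C1)
#0 stroke→R1  (0-jn J1 has e-setter on 1)
#3 stroke→R2  (0-jn J1 has e-setter on 1)
#5 stroke→I1  (J1: bond 1 brought effort, rest push out)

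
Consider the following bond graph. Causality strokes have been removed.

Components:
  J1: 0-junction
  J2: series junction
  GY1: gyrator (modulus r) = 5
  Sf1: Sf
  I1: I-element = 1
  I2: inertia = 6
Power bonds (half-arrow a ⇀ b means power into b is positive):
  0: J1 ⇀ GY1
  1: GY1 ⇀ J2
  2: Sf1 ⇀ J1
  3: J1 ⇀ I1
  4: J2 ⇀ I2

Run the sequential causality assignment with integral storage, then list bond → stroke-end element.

#2 stroke→Sf1  (Sf1: flow source, stroke at near end)
#3 stroke→I1  (I1 integral (f out))
#0 stroke→J1  (closing 0-jn rule on J1)
#1 stroke→J2  (through GY1, causality inverts; strokes same side of GY1)
#4 stroke→I2  (J2: last free bond brings flow in)

#0 →J1
#1 →J2
#2 →Sf1
#3 →I1
#4 →I2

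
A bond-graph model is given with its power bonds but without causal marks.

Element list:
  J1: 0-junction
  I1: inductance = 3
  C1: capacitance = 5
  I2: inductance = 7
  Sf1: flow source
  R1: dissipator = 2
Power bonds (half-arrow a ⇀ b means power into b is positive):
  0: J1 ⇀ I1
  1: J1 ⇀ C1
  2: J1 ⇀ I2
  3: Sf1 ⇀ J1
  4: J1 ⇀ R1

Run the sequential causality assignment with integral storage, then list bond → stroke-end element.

bond 3 |Sf1  (Sf1 (Sf) sets flow on bond)
bond 0 |I1  (prefer integral on I1)
bond 1 |J1  (C1 integral (e out))
bond 2 |I2  (J1: bond 1 brought effort, rest push out)
bond 4 |R1  (J1: bond 1 brought effort, rest push out)

β0 stroke→I1
β1 stroke→J1
β2 stroke→I2
β3 stroke→Sf1
β4 stroke→R1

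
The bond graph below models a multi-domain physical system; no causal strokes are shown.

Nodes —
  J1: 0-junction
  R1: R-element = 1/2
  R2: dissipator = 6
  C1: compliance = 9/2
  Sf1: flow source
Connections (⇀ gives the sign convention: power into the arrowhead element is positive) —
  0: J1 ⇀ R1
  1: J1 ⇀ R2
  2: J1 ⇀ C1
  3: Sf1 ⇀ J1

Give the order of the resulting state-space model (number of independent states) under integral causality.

1  (C1 all integral)

#3 stroke→Sf1  (Sf1 fixes flow; stroke at Sf1)
#2 stroke→J1  (C1 outputs effort q/C1)
#0 stroke→R1  (common-e at J1 fixed by 2)
#1 stroke→R2  (J1: bond 2 brought effort, rest push out)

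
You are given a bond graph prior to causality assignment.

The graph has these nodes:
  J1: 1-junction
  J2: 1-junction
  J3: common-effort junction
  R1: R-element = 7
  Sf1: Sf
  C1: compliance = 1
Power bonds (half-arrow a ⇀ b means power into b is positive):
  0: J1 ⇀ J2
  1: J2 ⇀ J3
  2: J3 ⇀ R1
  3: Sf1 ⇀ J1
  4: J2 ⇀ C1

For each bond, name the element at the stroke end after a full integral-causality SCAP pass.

β3 →Sf1  (Sf1 (Sf) sets flow on bond)
β0 →J1  (J1: bond 3 brought flow, rest push out)
β1 →J2  (1-jn J2 has f-setter on 0)
β4 →J2  (J2 flow already set via bond 0)
β2 →J3  (only one effort-in slot at J3)

b0 stroke at J1
b1 stroke at J2
b2 stroke at J3
b3 stroke at Sf1
b4 stroke at J2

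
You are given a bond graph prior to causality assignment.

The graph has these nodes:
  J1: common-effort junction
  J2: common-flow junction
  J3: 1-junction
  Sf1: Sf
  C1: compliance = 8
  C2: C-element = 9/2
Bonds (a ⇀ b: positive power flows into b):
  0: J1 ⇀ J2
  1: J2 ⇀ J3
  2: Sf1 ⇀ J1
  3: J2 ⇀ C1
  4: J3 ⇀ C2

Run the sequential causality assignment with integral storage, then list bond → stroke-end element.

bond 2 stroke at Sf1  (Sf1 (Sf) sets flow on bond)
bond 0 stroke at J1  (closing 0-jn rule on J1)
bond 1 stroke at J2  (J2: bond 0 brought flow, rest push out)
bond 3 stroke at J2  (1-jn J2 has f-setter on 0)
bond 4 stroke at J3  (1-jn J3 has f-setter on 1)

bond 0 |J1
bond 1 |J2
bond 2 |Sf1
bond 3 |J2
bond 4 |J3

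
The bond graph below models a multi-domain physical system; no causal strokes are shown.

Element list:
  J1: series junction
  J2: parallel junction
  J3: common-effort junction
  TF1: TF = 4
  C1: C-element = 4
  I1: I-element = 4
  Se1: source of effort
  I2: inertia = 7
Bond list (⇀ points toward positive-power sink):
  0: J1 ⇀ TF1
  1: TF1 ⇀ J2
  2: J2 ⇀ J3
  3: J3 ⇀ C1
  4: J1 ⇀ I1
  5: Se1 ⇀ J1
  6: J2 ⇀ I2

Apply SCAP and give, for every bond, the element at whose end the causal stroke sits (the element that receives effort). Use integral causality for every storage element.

#0 stroke→J1
#1 stroke→TF1
#2 stroke→J2
#3 stroke→J3
#4 stroke→I1
#5 stroke→J1
#6 stroke→I2

β5 →J1  (Se1 (Se) sets effort on bond)
β3 →J3  (C1: C, integral causality)
β2 →J2  (0-jn J3 has e-setter on 3)
β1 →TF1  (common-e at J2 fixed by 2)
β6 →I2  (J2 effort already set via bond 2)
β0 →J1  (TF1 one-in-one-out from 1)
β4 →I1  (only one flow-in slot at J1)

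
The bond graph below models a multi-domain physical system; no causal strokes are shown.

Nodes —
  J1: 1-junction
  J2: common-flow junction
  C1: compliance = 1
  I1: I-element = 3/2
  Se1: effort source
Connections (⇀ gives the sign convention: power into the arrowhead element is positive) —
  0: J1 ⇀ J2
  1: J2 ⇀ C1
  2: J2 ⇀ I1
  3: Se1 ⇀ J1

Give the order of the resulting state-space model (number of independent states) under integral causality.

#3 →J1  (Se1 (Se) sets effort on bond)
#0 →J2  (J1: last free bond brings flow in)
#1 →J2  (prefer integral on C1)
#2 →I1  (closing 1-jn rule on J2)

2  (C1, I1 all integral)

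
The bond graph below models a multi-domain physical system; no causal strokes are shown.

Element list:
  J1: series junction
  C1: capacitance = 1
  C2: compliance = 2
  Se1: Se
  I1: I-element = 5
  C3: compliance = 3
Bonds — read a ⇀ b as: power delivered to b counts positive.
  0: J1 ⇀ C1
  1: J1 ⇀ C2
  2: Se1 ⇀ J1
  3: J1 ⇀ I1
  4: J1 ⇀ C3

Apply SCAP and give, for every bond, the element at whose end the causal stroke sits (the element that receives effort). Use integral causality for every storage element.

b0 stroke at J1
b1 stroke at J1
b2 stroke at J1
b3 stroke at I1
b4 stroke at J1

bond 2 |J1  (Se1: effort source, stroke at far end)
bond 0 |J1  (C1: C, integral causality)
bond 1 |J1  (C2 outputs effort q/C2)
bond 3 |I1  (I1 integral (f out))
bond 4 |J1  (J1 flow already set via bond 3)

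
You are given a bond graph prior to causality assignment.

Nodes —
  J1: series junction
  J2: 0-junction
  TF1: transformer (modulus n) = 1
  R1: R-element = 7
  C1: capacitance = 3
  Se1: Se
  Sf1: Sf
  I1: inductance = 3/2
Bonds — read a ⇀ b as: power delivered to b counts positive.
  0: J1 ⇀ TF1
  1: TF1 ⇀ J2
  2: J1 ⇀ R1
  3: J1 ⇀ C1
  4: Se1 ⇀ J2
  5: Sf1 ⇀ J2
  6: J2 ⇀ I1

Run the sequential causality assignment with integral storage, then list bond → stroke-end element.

b0 stroke→J1
b1 stroke→TF1
b2 stroke→R1
b3 stroke→J1
b4 stroke→J2
b5 stroke→Sf1
b6 stroke→I1

β4 →J2  (Se1: effort source, stroke at far end)
β5 →Sf1  (Sf1 (Sf) sets flow on bond)
β1 →TF1  (0-jn J2 has e-setter on 4)
β6 →I1  (J2: bond 4 brought effort, rest push out)
β0 →J1  (TF TF1: opposite of bond 1)
β3 →J1  (C1 outputs effort q/C1)
β2 →R1  (only one flow-in slot at J1)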